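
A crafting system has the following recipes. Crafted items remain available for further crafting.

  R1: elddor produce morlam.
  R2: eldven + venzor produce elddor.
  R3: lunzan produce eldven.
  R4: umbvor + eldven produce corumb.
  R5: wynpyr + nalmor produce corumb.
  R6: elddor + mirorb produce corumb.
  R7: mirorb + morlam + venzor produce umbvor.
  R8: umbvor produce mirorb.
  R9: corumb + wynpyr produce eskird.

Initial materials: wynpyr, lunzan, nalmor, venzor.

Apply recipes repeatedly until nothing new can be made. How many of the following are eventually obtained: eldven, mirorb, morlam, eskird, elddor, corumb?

wynpyr + nalmor → corumb (R5).
Using R3, lunzan makes eldven.
Using R2, eldven and venzor make elddor.
Using R9, corumb and wynpyr make eskird.
elddor → morlam (R1).
eldven: reached.
mirorb would need umbvor (R8), but umbvor is never obtained.
morlam: reached.
eskird: reached.
elddor: reached.
corumb: reached.
Reached: eldven, morlam, eskird, elddor, and corumb — 5 of the 6.

5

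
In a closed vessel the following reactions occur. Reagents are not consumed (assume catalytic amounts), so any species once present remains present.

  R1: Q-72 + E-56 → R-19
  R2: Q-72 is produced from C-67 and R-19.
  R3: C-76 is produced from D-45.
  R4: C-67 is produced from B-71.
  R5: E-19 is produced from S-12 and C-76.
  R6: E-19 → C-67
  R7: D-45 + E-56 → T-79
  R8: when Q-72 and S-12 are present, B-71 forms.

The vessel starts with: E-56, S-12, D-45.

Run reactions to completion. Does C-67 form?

D-45 present → C-76 forms (R3).
S-12 and C-76 present → E-19 forms (R5).
E-19 present → C-67 forms (R6).

Yes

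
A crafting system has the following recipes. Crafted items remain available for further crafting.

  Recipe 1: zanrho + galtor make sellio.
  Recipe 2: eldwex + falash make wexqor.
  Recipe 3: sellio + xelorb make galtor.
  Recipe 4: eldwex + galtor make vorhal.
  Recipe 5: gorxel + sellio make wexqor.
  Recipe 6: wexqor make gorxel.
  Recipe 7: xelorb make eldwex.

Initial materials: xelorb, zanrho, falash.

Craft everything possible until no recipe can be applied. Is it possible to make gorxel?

xelorb → eldwex (Recipe 7).
eldwex + falash → wexqor (Recipe 2).
Using Recipe 6, wexqor makes gorxel.

Yes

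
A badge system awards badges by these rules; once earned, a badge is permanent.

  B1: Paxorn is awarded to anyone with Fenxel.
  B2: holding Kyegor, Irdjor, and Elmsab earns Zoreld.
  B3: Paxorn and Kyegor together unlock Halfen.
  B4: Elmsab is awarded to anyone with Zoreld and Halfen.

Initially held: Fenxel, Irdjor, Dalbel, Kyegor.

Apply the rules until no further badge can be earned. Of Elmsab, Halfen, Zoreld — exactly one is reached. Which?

Halfen

With Fenxel, Paxorn is earned (B1).
With Paxorn and Kyegor, Halfen is earned (B3).
Zoreld would need Kyegor, Irdjor, and Elmsab (B2), but Elmsab is never earned. Elmsab would need Zoreld and Halfen (B4), but Zoreld is never earned.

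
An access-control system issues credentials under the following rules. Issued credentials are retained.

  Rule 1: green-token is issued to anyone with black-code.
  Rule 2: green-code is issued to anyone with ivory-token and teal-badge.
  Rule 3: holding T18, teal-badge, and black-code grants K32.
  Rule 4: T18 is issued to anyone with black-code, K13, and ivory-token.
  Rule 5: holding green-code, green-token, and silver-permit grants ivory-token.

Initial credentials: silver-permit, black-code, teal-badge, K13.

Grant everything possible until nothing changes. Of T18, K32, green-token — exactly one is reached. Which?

green-token

Holding black-code grants green-token (Rule 1).
K32 would need T18, teal-badge, and black-code (Rule 3), but T18 is never granted. T18 would need black-code, K13, and ivory-token (Rule 4), but ivory-token is never granted.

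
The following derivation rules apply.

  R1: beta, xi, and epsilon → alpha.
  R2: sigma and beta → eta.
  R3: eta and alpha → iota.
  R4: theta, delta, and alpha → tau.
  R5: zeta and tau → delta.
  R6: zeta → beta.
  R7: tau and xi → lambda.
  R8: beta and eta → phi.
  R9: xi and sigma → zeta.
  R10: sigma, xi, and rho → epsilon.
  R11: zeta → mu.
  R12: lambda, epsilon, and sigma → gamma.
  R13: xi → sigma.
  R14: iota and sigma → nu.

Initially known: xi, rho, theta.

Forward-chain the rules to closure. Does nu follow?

From xi, R13 gives sigma.
sigma, xi, and rho hold, so epsilon follows (R10).
From xi and sigma, R9 gives zeta.
From zeta, R6 gives beta.
sigma and beta hold, so eta follows (R2).
beta, xi, and epsilon hold, so alpha follows (R1).
From eta and alpha, R3 gives iota.
iota and sigma hold, so nu follows (R14).

Yes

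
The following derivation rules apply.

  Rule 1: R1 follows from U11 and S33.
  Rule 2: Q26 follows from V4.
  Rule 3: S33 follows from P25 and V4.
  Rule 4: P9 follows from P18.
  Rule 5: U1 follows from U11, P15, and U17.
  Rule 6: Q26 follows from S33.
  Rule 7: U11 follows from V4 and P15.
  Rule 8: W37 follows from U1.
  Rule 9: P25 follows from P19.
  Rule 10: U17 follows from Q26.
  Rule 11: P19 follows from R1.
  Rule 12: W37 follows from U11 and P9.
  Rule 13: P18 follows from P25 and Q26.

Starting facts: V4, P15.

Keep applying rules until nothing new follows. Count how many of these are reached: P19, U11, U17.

From V4 and P15, Rule 7 gives U11.
From V4, Rule 2 gives Q26.
From Q26, Rule 10 gives U17.
P19 would need R1 (Rule 11), but R1 is never established.
U11: reached.
U17: reached.
Reached: U11 and U17 — 2 of the 3.

2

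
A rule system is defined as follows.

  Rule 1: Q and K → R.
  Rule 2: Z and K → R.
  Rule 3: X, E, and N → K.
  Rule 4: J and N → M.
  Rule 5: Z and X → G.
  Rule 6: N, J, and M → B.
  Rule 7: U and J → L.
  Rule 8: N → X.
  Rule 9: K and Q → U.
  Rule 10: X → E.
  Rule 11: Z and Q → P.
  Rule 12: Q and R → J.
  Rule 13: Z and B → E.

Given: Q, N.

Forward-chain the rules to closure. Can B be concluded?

N holds, so X follows (Rule 8).
From X, Rule 10 gives E.
X, E, and N hold, so K follows (Rule 3).
Q and K hold, so R follows (Rule 1).
From Q and R, Rule 12 gives J.
From J and N, Rule 4 gives M.
N, J, and M hold, so B follows (Rule 6).

Yes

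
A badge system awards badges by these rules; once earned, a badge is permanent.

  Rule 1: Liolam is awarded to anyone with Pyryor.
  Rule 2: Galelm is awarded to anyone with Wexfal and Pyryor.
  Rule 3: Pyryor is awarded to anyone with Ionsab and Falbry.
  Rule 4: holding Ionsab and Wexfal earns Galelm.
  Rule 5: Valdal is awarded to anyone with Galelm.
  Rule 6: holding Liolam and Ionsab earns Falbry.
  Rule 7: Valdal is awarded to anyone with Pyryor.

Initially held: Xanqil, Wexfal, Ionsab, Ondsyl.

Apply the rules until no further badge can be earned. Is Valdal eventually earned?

Yes

With Ionsab and Wexfal, Galelm is earned (Rule 4).
With Galelm, Valdal is earned (Rule 5).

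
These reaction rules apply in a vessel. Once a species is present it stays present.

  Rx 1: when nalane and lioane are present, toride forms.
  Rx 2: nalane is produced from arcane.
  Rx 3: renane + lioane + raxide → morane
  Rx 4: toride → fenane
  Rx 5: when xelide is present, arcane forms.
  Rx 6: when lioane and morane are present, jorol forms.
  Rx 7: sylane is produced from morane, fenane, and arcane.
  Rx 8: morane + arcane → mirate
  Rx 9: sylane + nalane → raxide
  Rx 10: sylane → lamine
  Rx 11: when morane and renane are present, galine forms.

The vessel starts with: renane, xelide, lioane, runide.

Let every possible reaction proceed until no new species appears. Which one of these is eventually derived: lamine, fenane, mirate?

xelide present → arcane forms (Rx 5).
arcane present → nalane forms (Rx 2).
nalane and lioane present → toride forms (Rx 1).
toride present → fenane forms (Rx 4).
mirate would need morane and arcane (Rx 8), but morane never forms. lamine would need sylane (Rx 10), but sylane never forms.

fenane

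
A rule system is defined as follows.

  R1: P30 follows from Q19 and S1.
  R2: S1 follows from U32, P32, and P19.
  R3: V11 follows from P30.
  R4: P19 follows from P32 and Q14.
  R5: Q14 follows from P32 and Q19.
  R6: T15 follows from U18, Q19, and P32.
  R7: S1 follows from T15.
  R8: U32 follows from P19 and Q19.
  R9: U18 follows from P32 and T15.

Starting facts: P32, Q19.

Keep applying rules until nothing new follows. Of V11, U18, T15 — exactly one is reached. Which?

P32 and Q19 hold, so Q14 follows (R5).
From P32 and Q14, R4 gives P19.
From P19 and Q19, R8 gives U32.
U32, P32, and P19 hold, so S1 follows (R2).
From Q19 and S1, R1 gives P30.
P30 holds, so V11 follows (R3).
T15 would need U18, Q19, and P32 (R6), but U18 is never established. U18 would need P32 and T15 (R9), but T15 is never established.

V11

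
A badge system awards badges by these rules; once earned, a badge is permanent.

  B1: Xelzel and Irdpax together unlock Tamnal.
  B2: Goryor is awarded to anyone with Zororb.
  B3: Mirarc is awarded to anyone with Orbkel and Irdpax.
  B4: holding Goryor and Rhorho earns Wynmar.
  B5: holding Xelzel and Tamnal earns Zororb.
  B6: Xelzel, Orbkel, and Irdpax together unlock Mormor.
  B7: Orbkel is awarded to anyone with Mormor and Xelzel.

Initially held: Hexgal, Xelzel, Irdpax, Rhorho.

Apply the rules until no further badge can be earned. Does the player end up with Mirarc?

Mirarc would need Orbkel and Irdpax (B3), but Orbkel is never earned.

No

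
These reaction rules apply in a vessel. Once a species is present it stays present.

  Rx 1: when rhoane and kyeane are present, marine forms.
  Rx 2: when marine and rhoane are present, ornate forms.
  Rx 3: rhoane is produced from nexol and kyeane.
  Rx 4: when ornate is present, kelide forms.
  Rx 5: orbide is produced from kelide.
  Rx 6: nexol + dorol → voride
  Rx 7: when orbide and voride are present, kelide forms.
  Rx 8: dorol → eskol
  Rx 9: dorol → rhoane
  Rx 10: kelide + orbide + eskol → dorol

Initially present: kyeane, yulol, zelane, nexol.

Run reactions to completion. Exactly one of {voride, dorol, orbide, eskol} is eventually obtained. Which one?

nexol and kyeane present → rhoane forms (Rx 3).
rhoane and kyeane present → marine forms (Rx 1).
marine and rhoane present → ornate forms (Rx 2).
ornate present → kelide forms (Rx 4).
kelide present → orbide forms (Rx 5).
voride would need nexol and dorol (Rx 6), but dorol never forms. dorol would need kelide, orbide, and eskol (Rx 10), but eskol never forms. eskol would need dorol (Rx 8), but dorol never forms.

orbide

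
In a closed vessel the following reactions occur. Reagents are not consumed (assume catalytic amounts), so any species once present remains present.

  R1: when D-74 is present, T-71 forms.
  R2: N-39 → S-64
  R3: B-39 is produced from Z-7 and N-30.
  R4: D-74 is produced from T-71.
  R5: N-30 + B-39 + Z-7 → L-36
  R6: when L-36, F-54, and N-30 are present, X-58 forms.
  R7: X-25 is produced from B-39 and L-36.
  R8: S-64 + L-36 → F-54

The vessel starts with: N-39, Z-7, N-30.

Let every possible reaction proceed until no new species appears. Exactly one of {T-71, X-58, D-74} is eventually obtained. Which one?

X-58

N-39 present → S-64 forms (R2).
Z-7 and N-30 present → B-39 forms (R3).
N-30, B-39, and Z-7 present → L-36 forms (R5).
S-64 and L-36 present → F-54 forms (R8).
L-36, F-54, and N-30 present → X-58 forms (R6).
D-74 would need T-71 (R4), but T-71 never forms. T-71 would need D-74 (R1), but D-74 never forms.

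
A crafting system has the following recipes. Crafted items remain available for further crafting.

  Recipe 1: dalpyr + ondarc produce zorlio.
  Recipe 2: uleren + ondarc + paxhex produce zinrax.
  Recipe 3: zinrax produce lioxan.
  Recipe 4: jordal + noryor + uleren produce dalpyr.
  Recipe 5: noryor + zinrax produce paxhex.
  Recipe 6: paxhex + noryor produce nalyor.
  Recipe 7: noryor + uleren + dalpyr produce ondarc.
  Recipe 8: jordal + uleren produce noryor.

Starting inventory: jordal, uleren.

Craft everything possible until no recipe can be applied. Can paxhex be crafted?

No

paxhex would need noryor and zinrax (Recipe 5), but zinrax is never obtained.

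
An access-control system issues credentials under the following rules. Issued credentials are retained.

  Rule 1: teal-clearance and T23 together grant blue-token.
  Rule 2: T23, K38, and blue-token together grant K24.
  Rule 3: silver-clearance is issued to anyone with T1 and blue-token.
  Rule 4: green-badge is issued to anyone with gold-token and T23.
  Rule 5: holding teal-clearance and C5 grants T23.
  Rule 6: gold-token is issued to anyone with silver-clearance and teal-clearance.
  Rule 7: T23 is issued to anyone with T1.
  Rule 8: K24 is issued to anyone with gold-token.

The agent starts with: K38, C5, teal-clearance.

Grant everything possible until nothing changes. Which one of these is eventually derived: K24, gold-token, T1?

Holding teal-clearance and C5 grants T23 (Rule 5).
Holding teal-clearance and T23 grants blue-token (Rule 1).
Holding T23, K38, and blue-token grants K24 (Rule 2).
No rule produces T1, and it is not given. gold-token would need silver-clearance and teal-clearance (Rule 6), but silver-clearance is never granted.

K24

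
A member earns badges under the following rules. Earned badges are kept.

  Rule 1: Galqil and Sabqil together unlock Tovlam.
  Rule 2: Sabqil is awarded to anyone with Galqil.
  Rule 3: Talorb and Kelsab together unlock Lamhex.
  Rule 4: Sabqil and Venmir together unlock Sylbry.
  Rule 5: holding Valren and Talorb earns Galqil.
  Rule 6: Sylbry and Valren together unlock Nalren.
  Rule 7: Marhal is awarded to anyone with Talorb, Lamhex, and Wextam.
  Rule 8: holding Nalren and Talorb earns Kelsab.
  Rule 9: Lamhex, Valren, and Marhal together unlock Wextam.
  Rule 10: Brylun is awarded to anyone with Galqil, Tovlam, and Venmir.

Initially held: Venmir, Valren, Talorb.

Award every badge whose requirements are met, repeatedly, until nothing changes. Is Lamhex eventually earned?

Yes

With Valren and Talorb, Galqil is earned (Rule 5).
With Galqil, Sabqil is earned (Rule 2).
With Sabqil and Venmir, Sylbry is earned (Rule 4).
With Sylbry and Valren, Nalren is earned (Rule 6).
With Nalren and Talorb, Kelsab is earned (Rule 8).
With Talorb and Kelsab, Lamhex is earned (Rule 3).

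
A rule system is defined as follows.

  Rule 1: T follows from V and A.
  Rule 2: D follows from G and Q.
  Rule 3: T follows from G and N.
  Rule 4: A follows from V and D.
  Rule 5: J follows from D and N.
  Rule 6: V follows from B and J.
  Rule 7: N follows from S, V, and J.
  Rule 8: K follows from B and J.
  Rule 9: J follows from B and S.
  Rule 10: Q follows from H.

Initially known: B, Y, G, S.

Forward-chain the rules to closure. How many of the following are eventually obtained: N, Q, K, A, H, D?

2

B and S hold, so J follows (Rule 9).
B and J hold, so K follows (Rule 8).
From B and J, Rule 6 gives V.
From S, V, and J, Rule 7 gives N.
N: reached.
Q would need H (Rule 10), but H is never established.
K: reached.
A would need V and D (Rule 4), but D is never established.
No rule produces H, and it is not given.
D would need G and Q (Rule 2), but Q is never established.
Reached: N and K — 2 of the 6.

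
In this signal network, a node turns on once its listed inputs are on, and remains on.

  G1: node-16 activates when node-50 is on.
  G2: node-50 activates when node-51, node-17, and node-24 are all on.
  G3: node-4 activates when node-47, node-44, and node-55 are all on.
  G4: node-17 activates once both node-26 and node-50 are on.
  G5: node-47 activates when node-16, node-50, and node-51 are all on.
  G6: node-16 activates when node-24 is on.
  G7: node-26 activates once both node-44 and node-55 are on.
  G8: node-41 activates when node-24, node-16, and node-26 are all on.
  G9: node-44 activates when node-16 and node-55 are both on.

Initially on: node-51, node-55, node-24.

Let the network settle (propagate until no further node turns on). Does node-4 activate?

node-4 would need node-47, node-44, and node-55 (G3), but node-47 never turns on.

No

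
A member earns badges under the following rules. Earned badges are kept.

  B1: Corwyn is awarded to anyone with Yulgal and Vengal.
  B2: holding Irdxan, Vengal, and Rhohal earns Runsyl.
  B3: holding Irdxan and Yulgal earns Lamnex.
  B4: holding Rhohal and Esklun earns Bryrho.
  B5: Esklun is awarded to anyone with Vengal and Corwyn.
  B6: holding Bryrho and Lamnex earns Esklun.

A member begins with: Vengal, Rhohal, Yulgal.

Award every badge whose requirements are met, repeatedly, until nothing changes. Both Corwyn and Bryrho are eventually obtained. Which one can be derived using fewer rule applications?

Corwyn

Corwyn: With Yulgal and Vengal, Corwyn is earned (B1). [1 rule application]
Bryrho: With Yulgal and Vengal, Corwyn is earned (B1). With Vengal and Corwyn, Esklun is earned (B5). With Rhohal and Esklun, Bryrho is earned (B4). [3 rule applications]
Corwyn needs fewer.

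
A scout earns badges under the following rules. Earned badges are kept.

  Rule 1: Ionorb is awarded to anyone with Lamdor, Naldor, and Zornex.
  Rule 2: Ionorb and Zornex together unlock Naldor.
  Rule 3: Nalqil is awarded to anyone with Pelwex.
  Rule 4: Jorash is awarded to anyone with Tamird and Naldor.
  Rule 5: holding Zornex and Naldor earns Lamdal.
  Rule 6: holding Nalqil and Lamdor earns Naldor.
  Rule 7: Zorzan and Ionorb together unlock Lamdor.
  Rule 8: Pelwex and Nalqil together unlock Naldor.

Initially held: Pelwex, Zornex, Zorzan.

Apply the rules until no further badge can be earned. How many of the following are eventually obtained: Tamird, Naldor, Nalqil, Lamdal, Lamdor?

With Pelwex, Nalqil is earned (Rule 3).
With Pelwex and Nalqil, Naldor is earned (Rule 8).
With Zornex and Naldor, Lamdal is earned (Rule 5).
No rule produces Tamird, and it is not given.
Naldor: reached.
Nalqil: reached.
Lamdal: reached.
Lamdor would need Zorzan and Ionorb (Rule 7), but Ionorb is never earned.
Reached: Naldor, Nalqil, and Lamdal — 3 of the 5.

3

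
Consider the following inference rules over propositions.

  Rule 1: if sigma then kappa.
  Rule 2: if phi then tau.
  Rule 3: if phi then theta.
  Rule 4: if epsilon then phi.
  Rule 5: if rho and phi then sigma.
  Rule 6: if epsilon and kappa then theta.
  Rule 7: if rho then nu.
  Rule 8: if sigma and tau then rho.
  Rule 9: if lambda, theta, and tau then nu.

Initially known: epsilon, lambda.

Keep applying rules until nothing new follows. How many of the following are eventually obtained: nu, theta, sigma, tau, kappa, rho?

epsilon holds, so phi follows (Rule 4).
phi holds, so tau follows (Rule 2).
phi holds, so theta follows (Rule 3).
From lambda, theta, and tau, Rule 9 gives nu.
nu: reached.
theta: reached.
sigma would need rho and phi (Rule 5), but rho is never established.
tau: reached.
kappa would need sigma (Rule 1), but sigma is never established.
rho would need sigma and tau (Rule 8), but sigma is never established.
Reached: nu, theta, and tau — 3 of the 6.

3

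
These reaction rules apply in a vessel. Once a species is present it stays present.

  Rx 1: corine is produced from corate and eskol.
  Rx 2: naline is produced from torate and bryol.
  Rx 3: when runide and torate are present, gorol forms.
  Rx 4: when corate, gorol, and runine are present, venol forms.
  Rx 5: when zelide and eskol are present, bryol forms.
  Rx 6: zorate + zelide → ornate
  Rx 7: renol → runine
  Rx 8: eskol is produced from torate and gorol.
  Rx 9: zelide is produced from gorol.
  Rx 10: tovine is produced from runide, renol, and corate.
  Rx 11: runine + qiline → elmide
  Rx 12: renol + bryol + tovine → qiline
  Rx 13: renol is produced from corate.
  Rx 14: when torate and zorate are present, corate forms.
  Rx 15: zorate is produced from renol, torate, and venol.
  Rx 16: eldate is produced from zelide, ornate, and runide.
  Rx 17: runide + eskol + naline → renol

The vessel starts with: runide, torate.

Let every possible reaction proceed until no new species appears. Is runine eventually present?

runide and torate present → gorol forms (Rx 3).
gorol present → zelide forms (Rx 9).
torate and gorol present → eskol forms (Rx 8).
zelide and eskol present → bryol forms (Rx 5).
torate and bryol present → naline forms (Rx 2).
runide, eskol, and naline present → renol forms (Rx 17).
renol present → runine forms (Rx 7).

Yes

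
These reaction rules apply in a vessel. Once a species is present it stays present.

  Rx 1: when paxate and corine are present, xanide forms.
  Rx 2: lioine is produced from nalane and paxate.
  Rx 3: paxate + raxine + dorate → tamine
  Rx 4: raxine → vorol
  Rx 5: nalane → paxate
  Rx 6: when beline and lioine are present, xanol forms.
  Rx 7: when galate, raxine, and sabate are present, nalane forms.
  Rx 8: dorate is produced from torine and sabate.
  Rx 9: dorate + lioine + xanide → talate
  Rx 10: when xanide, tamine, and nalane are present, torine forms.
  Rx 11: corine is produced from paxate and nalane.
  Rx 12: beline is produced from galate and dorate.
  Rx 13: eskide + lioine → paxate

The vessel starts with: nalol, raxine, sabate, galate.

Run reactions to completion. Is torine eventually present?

torine would need xanide, tamine, and nalane (Rx 10), but tamine never forms.

No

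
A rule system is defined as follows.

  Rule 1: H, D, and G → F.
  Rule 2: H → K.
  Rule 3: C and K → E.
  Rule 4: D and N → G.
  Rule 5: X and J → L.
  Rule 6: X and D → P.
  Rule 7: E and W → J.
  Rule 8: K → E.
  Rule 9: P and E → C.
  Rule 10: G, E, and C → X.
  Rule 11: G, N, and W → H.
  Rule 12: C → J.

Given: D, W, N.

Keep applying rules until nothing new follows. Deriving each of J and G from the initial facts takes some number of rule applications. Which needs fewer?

G: From D and N, Rule 4 gives G. [1 rule application]
J: From D and N, Rule 4 gives G. G, N, and W hold, so H follows (Rule 11). From H, Rule 2 gives K. From K, Rule 8 gives E. From E and W, Rule 7 gives J. [5 rule applications]
G needs fewer.

G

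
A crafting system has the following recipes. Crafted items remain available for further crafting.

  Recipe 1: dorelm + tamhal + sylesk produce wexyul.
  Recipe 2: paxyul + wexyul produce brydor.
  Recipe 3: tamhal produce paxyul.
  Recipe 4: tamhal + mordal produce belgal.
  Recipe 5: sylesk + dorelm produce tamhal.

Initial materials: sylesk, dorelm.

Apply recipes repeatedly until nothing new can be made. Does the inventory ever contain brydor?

Yes

sylesk + dorelm → tamhal (Recipe 5).
dorelm + tamhal + sylesk → wexyul (Recipe 1).
tamhal → paxyul (Recipe 3).
paxyul + wexyul → brydor (Recipe 2).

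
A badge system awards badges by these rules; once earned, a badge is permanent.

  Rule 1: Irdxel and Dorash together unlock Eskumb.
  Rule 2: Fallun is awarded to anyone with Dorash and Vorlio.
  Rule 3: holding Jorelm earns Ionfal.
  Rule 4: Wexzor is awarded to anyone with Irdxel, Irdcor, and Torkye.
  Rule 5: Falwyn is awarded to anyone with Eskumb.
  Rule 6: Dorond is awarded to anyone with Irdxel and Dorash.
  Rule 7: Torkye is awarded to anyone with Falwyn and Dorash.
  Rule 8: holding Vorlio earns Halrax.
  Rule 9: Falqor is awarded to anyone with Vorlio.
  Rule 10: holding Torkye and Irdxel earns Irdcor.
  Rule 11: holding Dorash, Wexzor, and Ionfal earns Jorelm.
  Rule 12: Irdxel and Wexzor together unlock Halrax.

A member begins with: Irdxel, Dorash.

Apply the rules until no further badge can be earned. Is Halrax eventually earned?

Yes

With Irdxel and Dorash, Eskumb is earned (Rule 1).
With Eskumb, Falwyn is earned (Rule 5).
With Falwyn and Dorash, Torkye is earned (Rule 7).
With Torkye and Irdxel, Irdcor is earned (Rule 10).
With Irdxel, Irdcor, and Torkye, Wexzor is earned (Rule 4).
With Irdxel and Wexzor, Halrax is earned (Rule 12).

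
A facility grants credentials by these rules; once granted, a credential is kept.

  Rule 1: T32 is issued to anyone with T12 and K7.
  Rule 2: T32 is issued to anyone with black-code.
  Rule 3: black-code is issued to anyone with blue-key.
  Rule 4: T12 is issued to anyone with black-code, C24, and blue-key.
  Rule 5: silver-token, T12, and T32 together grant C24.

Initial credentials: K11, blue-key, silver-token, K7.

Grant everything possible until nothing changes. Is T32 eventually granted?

Holding blue-key grants black-code (Rule 3).
Holding black-code grants T32 (Rule 2).

Yes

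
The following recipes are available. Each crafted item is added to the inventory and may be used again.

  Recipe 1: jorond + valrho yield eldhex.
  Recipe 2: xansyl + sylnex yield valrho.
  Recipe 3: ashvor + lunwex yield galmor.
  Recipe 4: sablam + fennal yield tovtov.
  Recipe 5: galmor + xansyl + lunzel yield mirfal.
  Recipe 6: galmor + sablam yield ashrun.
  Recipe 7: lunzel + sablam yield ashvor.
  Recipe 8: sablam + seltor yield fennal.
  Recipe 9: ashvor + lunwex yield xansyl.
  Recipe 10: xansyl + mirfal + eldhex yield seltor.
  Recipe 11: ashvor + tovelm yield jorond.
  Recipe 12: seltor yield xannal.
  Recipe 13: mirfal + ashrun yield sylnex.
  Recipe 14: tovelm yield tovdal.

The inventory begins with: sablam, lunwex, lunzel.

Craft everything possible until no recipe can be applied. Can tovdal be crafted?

No

tovdal would need tovelm (Recipe 14), but tovelm is never obtained.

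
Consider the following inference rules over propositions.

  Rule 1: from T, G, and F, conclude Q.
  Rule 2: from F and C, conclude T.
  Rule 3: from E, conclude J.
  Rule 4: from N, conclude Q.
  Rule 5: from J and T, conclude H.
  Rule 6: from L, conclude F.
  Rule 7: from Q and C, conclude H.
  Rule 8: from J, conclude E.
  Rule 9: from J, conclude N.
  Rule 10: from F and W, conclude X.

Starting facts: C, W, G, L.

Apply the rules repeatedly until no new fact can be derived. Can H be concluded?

Yes

L holds, so F follows (Rule 6).
From F and C, Rule 2 gives T.
T, G, and F hold, so Q follows (Rule 1).
Q and C hold, so H follows (Rule 7).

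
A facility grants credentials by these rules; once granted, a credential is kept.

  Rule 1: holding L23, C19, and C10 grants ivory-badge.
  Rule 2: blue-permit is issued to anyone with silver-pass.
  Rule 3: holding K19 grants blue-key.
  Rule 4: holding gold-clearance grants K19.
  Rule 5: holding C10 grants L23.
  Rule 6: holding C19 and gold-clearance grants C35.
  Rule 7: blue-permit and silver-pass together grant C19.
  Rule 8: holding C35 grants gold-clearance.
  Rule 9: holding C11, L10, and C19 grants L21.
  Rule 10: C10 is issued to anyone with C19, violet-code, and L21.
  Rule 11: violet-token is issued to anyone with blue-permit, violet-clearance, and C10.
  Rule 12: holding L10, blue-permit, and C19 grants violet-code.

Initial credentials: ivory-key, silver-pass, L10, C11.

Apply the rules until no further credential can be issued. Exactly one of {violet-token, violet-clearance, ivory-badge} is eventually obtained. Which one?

Holding silver-pass grants blue-permit (Rule 2).
Holding blue-permit and silver-pass grants C19 (Rule 7).
Holding L10, blue-permit, and C19 grants violet-code (Rule 12).
Holding C11, L10, and C19 grants L21 (Rule 9).
Holding C19, violet-code, and L21 grants C10 (Rule 10).
Holding C10 grants L23 (Rule 5).
Holding L23, C19, and C10 grants ivory-badge (Rule 1).
No rule produces violet-clearance, and it is not given. violet-token would need blue-permit, violet-clearance, and C10 (Rule 11), but violet-clearance is never granted.

ivory-badge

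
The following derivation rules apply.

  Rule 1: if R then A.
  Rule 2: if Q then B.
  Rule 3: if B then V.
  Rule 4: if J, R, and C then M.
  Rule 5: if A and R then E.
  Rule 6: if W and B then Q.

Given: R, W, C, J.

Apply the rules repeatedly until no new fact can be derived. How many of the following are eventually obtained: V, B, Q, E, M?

2

From J, R, and C, Rule 4 gives M.
From R, Rule 1 gives A.
A and R hold, so E follows (Rule 5).
V would need B (Rule 3), but B is never established.
B would need Q (Rule 2), but Q is never established.
Q would need W and B (Rule 6), but B is never established.
E: reached.
M: reached.
Reached: E and M — 2 of the 5.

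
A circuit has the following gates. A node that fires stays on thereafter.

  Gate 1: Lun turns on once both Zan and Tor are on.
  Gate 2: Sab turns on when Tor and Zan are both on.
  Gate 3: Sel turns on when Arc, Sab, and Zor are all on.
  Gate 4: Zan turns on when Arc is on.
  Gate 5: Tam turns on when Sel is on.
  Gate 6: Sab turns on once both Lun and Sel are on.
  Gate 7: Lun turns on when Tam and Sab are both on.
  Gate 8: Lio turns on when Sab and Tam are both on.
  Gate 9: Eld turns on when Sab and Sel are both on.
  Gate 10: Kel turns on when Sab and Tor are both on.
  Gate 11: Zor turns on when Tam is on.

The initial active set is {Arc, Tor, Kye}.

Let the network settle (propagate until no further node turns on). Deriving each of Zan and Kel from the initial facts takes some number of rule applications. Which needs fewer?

Zan

Zan: Gate 4: Arc on → Zan on. [1 rule application]
Kel: Gate 4: Arc on → Zan on. Gate 2: Tor and Zan on → Sab on. Gate 10: Sab and Tor on → Kel on. [3 rule applications]
Zan needs fewer.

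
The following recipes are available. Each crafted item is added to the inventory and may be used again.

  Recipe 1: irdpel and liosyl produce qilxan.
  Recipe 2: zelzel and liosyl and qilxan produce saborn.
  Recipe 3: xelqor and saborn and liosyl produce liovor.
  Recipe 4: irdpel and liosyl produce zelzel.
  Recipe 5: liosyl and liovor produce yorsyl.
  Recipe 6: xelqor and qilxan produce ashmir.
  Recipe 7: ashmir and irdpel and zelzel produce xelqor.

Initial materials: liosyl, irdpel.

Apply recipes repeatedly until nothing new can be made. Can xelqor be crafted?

xelqor would need ashmir, irdpel, and zelzel (Recipe 7), but ashmir is never obtained.

No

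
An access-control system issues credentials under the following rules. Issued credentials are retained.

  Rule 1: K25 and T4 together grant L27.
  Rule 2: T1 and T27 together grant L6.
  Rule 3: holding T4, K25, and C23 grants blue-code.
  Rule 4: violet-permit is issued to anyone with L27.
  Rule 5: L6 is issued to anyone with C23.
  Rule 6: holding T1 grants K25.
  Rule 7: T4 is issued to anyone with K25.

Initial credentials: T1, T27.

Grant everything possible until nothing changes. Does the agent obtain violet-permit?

Holding T1 grants K25 (Rule 6).
Holding K25 grants T4 (Rule 7).
Holding K25 and T4 grants L27 (Rule 1).
Holding L27 grants violet-permit (Rule 4).

Yes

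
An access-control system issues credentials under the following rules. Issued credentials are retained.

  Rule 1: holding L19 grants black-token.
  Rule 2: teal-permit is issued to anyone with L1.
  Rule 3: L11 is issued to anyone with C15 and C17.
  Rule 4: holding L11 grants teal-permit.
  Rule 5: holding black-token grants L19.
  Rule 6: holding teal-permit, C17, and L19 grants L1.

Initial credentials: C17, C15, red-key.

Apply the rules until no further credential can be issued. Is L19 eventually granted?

No

L19 would need black-token (Rule 5), but black-token is never granted.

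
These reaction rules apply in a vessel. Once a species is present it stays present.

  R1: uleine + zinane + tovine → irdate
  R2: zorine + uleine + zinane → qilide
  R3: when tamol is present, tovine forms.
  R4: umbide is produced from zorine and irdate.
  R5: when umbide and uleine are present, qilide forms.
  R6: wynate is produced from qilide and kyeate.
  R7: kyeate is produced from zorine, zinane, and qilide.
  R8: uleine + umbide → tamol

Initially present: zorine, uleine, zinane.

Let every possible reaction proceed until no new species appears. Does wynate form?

zorine, uleine, and zinane present → qilide forms (R2).
zorine, zinane, and qilide present → kyeate forms (R7).
qilide and kyeate present → wynate forms (R6).

Yes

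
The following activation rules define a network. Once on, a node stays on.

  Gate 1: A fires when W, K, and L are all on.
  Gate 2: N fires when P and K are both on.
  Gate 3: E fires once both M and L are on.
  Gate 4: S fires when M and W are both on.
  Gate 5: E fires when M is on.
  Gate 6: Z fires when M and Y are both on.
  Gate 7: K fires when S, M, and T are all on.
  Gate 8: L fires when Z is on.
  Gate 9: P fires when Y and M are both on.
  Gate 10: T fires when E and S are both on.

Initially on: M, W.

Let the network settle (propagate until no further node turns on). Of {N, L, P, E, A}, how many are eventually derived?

1

M is on, so E fires (Gate 5).
N would need P and K (Gate 2), but P never turns on.
L would need Z (Gate 8), but Z never turns on.
P would need Y and M (Gate 9), but Y never turns on.
E: reached.
A would need W, K, and L (Gate 1), but L never turns on.
Reached: E — 1 of the 5.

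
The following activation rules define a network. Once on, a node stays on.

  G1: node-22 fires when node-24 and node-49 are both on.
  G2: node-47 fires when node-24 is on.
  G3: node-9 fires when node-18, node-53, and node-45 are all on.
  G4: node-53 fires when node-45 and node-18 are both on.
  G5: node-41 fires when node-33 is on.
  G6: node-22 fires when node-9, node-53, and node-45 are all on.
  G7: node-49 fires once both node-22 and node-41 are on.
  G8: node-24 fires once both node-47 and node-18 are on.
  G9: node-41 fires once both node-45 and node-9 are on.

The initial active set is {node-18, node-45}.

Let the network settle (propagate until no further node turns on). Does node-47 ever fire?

No

node-47 would need node-24 (G2), but node-24 never turns on.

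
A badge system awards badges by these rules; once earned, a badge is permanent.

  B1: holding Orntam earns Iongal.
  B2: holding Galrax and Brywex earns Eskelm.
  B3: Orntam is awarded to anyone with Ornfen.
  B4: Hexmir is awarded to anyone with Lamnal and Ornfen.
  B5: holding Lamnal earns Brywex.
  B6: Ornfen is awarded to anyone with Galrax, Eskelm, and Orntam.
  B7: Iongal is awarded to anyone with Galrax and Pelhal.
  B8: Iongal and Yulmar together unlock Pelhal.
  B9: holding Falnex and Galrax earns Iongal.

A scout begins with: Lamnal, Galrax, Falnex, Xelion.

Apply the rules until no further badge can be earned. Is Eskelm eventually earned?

With Lamnal, Brywex is earned (B5).
With Galrax and Brywex, Eskelm is earned (B2).

Yes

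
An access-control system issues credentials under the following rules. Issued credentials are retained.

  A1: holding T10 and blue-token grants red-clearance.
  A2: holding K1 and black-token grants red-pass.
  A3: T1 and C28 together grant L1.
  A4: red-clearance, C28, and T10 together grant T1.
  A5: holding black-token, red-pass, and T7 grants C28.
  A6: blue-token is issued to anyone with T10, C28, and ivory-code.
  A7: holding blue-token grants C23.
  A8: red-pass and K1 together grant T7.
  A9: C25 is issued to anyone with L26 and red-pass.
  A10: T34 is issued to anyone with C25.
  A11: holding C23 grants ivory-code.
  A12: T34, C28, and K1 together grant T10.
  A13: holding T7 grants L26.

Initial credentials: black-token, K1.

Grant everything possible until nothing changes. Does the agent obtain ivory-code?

No

ivory-code would need C23 (A11), but C23 is never granted.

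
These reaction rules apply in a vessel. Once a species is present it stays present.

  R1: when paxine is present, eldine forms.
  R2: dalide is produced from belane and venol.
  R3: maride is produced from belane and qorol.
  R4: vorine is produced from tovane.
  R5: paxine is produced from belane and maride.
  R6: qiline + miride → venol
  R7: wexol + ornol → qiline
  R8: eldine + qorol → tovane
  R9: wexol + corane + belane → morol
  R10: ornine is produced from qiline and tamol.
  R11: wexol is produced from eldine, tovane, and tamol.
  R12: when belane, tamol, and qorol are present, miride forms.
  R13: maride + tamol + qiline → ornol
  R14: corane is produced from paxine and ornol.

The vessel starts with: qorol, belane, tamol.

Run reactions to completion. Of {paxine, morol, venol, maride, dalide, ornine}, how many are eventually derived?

2

belane and qorol present → maride forms (R3).
belane and maride present → paxine forms (R5).
paxine: reached.
morol would need wexol, corane, and belane (R9), but corane never forms.
venol would need qiline and miride (R6), but qiline never forms.
maride: reached.
dalide would need belane and venol (R2), but venol never forms.
ornine would need qiline and tamol (R10), but qiline never forms.
Reached: paxine and maride — 2 of the 6.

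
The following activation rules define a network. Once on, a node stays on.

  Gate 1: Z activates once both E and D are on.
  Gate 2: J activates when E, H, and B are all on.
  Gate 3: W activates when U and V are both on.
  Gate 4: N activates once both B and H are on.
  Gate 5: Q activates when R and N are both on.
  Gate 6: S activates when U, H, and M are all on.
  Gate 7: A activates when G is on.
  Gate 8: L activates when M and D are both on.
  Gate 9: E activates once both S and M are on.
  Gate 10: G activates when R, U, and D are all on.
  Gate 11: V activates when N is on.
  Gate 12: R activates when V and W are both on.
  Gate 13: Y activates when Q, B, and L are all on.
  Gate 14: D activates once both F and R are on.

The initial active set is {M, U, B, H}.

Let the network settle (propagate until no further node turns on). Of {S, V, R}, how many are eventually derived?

3

B and H are on, so N activates (Gate 4).
Gate 6: U, H, and M on → S on.
N is on, so V activates (Gate 11).
Gate 3: U and V on → W on.
V and W are on, so R activates (Gate 12).
S: reached.
V: reached.
R: reached.
All 3 are reached.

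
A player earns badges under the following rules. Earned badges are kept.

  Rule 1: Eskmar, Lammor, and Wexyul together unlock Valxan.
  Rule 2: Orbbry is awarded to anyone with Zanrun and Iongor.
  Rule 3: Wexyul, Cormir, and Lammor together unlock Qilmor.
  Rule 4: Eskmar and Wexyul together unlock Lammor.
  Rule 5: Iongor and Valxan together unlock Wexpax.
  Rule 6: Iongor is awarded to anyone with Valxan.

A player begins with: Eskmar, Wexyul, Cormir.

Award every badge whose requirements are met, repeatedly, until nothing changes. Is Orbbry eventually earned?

Orbbry would need Zanrun and Iongor (Rule 2), but Zanrun is never earned.

No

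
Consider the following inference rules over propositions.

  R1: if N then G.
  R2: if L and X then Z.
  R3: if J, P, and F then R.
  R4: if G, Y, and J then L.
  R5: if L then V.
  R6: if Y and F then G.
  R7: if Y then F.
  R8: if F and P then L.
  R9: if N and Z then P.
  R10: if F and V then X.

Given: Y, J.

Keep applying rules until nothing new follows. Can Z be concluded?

From Y, R7 gives F.
From Y and F, R6 gives G.
From G, Y, and J, R4 gives L.
L holds, so V follows (R5).
From F and V, R10 gives X.
From L and X, R2 gives Z.

Yes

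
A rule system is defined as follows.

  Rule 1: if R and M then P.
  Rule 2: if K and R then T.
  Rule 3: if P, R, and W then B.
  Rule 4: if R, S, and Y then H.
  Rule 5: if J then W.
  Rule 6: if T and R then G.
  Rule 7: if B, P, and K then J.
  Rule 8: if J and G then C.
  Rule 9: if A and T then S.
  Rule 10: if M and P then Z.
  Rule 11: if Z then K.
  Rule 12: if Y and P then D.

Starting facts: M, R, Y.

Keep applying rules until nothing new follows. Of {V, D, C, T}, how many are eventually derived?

2

From R and M, Rule 1 gives P.
M and P hold, so Z follows (Rule 10).
Y and P hold, so D follows (Rule 12).
From Z, Rule 11 gives K.
K and R hold, so T follows (Rule 2).
No rule produces V, and it is not given.
D: reached.
C would need J and G (Rule 8), but J is never established.
T: reached.
Reached: D and T — 2 of the 4.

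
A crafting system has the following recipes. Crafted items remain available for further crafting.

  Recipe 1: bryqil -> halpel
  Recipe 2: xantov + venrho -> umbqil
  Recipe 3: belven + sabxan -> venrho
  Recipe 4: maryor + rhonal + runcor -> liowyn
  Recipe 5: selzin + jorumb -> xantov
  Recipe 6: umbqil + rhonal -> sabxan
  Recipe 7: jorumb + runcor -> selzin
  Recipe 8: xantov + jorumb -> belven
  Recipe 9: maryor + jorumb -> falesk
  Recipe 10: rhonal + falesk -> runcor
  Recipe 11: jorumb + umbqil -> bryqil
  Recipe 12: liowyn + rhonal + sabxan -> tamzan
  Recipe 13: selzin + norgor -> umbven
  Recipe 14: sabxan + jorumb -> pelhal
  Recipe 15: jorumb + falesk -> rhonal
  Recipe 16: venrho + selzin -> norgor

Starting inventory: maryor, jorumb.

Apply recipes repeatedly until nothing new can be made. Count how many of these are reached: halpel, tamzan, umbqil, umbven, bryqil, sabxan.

0

halpel would need bryqil (Recipe 1), but bryqil is never obtained.
tamzan would need liowyn, rhonal, and sabxan (Recipe 12), but sabxan is never obtained.
umbqil would need xantov and venrho (Recipe 2), but venrho is never obtained.
umbven would need selzin and norgor (Recipe 13), but norgor is never obtained.
bryqil would need jorumb and umbqil (Recipe 11), but umbqil is never obtained.
sabxan would need umbqil and rhonal (Recipe 6), but umbqil is never obtained.
None of the 6 are reached.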